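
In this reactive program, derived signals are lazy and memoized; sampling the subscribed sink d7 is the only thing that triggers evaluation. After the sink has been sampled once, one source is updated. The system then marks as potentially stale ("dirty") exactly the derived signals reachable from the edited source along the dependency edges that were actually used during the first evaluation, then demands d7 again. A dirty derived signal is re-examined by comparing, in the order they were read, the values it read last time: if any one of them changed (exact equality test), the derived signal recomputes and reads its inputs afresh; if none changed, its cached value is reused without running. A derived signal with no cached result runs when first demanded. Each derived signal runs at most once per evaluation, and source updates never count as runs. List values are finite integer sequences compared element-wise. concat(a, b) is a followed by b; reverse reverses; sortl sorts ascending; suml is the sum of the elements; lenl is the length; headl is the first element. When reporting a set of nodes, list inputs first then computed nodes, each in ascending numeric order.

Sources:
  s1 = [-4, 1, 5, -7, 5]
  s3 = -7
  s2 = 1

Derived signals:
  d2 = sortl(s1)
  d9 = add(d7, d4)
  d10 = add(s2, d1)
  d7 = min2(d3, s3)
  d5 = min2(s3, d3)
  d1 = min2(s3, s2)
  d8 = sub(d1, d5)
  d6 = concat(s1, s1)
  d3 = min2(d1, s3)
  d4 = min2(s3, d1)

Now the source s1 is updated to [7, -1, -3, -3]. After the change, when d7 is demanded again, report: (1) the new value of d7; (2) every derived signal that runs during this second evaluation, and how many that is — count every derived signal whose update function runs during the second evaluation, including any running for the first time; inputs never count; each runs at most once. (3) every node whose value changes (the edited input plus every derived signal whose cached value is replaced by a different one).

First demand of the output computes:
  d1 = min2(-7, 1) = -7
  d3 = min2(-7, -7) = -7
  d7 = min2(-7, -7) = -7

After the edit, cleaning proceeds:
  s1 only reaches undemanded nodes; the second demand re-runs nothing.

Note the shortcut — s1 feeds only undemanded nodes, so no recomputation happens.

Demanding d7 again yields -7.
0 derived signals run: none.
The nodes whose values change: s1.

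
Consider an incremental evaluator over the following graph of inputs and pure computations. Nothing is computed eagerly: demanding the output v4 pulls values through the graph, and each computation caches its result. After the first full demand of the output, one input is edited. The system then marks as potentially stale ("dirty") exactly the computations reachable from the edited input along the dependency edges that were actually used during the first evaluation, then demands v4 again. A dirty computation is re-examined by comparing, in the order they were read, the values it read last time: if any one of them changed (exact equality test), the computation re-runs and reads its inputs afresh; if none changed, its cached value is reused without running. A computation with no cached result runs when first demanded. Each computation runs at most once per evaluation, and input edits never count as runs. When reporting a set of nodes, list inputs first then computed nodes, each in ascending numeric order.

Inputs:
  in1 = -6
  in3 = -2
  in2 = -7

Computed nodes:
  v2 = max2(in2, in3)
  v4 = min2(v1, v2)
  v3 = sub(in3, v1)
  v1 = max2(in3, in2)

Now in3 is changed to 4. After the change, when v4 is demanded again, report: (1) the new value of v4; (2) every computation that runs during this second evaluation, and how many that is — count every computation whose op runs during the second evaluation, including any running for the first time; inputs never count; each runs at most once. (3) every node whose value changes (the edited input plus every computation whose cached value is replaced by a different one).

v4 now evaluates to 4.
Run set: v1, v2, v4 (3 run).
Changed values: in3, v1, v2, v4.

Initial pass — values computed on the first demand:
  v1 = max2(-2, -7) = -2
  v2 = max2(-7, -2) = -2
  v4 = min2(-2, -2) = -2

Second demand — change propagation:
  v1: re-runs because in3 -2->4; new result 4.
  v2: re-runs because in3 -2->4; new result 4.
  v4: re-runs because v1 -2->4; v2 -2->4; new result 4.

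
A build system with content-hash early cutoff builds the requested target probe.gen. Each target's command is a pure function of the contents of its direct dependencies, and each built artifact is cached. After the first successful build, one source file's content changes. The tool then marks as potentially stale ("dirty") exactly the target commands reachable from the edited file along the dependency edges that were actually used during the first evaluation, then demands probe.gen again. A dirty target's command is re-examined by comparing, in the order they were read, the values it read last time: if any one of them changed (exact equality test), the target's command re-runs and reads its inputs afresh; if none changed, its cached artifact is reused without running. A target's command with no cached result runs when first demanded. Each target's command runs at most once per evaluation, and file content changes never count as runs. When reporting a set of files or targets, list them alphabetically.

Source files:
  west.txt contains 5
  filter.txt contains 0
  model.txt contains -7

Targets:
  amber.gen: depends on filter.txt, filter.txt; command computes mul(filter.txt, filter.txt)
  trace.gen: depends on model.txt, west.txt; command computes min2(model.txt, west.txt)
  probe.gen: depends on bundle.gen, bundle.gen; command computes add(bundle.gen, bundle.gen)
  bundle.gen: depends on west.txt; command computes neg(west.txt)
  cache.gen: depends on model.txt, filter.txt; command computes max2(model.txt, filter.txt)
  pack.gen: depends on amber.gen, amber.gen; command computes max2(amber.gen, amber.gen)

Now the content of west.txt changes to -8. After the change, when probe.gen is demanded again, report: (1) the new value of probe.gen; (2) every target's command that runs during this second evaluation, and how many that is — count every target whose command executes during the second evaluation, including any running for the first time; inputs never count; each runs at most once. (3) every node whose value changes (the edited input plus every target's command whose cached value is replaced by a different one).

New value of probe.gen: 16.
Target commands that run: bundle.gen, probe.gen — 2 in total.
Values that change: bundle.gen, probe.gen, west.txt.

First evaluation (everything demanded from the output):
  bundle.gen = neg(5) = -5
  probe.gen = add(-5, -5) = -10

Propagation after the edit:
  bundle.gen: runs — west.txt 5->-8; result 8.
  probe.gen: runs — bundle.gen -5->8; bundle.gen -5->8; result 16.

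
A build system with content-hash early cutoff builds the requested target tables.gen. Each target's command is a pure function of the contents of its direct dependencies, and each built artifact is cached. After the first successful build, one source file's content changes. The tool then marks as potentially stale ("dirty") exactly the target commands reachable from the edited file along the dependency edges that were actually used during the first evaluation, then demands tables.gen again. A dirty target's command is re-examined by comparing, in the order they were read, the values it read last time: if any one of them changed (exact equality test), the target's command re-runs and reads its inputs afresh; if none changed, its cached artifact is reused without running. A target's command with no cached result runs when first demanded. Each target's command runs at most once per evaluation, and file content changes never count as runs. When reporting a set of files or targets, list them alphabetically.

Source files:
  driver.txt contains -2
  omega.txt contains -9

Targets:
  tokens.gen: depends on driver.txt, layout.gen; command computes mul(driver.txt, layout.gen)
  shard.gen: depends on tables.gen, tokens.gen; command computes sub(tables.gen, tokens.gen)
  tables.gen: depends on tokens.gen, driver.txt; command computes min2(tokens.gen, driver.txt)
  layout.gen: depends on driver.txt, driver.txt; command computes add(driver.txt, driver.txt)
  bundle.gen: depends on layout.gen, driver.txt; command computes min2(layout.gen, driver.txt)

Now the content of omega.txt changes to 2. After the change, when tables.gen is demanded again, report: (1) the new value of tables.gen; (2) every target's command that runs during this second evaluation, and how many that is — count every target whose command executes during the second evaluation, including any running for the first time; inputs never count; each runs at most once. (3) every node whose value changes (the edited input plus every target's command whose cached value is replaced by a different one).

New value of tables.gen: -2.
Target commands that run: none — 0 in total.
Values that change: omega.txt.
Key observation: omega.txt is never demanded by the output, so the edit triggers no recomputation at all.

First evaluation (everything demanded from the output):
  layout.gen = add(-2, -2) = -4
  tokens.gen = mul(-2, -4) = 8
  tables.gen = min2(8, -2) = -2

Propagation after the edit:
  omega.txt feeds no computation that the output demands — nothing is marked dirty and nothing runs.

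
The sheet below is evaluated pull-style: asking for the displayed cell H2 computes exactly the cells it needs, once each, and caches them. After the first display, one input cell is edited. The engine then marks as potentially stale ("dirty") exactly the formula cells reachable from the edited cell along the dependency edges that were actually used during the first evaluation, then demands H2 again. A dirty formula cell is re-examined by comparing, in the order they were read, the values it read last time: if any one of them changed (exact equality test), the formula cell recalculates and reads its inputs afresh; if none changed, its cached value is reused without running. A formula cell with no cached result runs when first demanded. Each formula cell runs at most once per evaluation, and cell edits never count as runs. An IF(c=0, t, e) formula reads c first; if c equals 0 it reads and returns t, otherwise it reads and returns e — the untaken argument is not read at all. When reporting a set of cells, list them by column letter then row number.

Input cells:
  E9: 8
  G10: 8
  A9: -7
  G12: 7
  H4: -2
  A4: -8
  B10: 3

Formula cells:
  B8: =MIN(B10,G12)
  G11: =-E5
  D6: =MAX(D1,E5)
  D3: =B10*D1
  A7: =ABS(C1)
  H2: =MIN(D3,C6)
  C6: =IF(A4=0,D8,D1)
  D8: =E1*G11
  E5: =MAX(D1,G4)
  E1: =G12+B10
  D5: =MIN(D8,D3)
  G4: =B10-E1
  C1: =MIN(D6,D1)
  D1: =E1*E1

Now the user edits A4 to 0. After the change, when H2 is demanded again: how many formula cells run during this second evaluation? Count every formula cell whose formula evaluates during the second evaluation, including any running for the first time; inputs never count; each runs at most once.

6 formula cells run: C6, D8, E5, G4, G11, H2.
Note the branch switch — D8, E5, G4, G11 had no cache and run now for the first time.

First demand of the output computes:
  E1 = 7 + 3 = 10
  D1 = 10 * 10 = 100
  C6 = IF(A4=0: A4=-8 -> else branch D1) = 100
  D3 = 3 * 100 = 300
  H2 = MIN(300, 100) = 100

After the edit, cleaning proceeds:
  G4: had never run; runs now, result -7.
  E5: had never run; runs now, result 100.
  G11: had never run; runs now, result -100.
  D8: had never run; runs now, result -1000.
  C6: a read changed (A4 -8->0) — executes, giving -1000.
  H2: a read changed (C6 100->-1000) — executes, giving -1000.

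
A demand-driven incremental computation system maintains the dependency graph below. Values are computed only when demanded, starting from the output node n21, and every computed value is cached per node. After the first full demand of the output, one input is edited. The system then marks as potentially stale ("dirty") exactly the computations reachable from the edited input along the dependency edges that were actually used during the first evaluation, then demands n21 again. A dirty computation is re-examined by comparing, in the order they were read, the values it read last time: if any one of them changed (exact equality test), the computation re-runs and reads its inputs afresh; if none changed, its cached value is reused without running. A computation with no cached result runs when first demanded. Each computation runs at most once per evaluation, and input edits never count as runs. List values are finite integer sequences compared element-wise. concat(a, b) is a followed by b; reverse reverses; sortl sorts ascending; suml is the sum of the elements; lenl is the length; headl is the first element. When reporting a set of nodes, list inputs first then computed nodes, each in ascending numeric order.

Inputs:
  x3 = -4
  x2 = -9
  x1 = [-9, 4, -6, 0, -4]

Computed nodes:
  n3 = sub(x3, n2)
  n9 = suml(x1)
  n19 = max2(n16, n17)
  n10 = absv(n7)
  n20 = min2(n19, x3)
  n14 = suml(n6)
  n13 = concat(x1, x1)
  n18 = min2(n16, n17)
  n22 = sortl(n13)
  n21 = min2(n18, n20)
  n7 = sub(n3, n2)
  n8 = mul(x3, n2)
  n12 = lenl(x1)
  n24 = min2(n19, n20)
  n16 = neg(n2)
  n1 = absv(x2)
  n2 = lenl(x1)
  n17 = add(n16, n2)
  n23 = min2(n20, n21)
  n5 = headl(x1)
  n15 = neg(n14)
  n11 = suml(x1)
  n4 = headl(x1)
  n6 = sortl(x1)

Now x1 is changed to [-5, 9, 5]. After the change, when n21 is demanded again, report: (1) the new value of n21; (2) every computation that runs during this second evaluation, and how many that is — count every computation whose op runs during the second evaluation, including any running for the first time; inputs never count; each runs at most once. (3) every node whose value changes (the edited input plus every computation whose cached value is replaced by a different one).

New value of n21: -4.
Computations that run: n2, n16, n17, n18, n19, n21 — 6 in total.
Values that change: x1, n2, n16, n18, n21.
Key observation: the cutoff stops propagation at n20 — its inputs' values are unchanged, so it reuses its cache.

First evaluation (everything demanded from the output):
  n2 = lenl([-9, 4, -6, 0, -4]) = 5
  n16 = neg(5) = -5
  n17 = add(-5, 5) = 0
  n18 = min2(-5, 0) = -5
  n19 = max2(-5, 0) = 0
  n20 = min2(0, -4) = -4
  n21 = min2(-5, -4) = -5

Propagation after the edit:
  n2: runs — x1 [-9, 4, -6, 0, -4]->[-5, 9, 5]; result 3.
  n16: runs — n2 5->3; result -3.
  n17: runs — n16 -5->-3; n2 5->3; result 0 (same value as before).
  n18: runs — n16 -5->-3; result -3.
  n19: runs — n16 -5->-3; result 0 (same value as before).
  n20: checked — values it read are unchanged (n19 unchanged, x3 unchanged); reused cached -4 without running.
  n21: runs — n18 -5->-3; result -4.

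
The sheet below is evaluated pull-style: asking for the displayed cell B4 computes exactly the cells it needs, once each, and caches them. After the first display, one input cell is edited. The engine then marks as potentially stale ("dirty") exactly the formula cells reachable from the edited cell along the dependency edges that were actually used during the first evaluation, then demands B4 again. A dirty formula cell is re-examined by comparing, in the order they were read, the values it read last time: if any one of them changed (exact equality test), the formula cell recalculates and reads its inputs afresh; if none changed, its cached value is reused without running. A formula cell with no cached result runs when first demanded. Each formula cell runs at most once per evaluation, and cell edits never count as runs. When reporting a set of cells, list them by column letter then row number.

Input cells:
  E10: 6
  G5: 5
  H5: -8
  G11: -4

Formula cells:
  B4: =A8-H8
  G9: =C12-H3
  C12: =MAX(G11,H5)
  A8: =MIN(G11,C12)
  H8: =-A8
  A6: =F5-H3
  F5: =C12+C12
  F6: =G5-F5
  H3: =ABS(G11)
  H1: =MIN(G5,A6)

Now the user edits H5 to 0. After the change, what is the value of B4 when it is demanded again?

Demanding B4 again yields -8.
Note the absorption at A8: it re-runs yet its value is the same, leaving the output's value untouched.

First demand of the output computes:
  C12 = MAX(-4, -8) = -4
  A8 = MIN(-4, -4) = -4
  H8 = -(-4) = 4
  B4 = -4 - 4 = -8

After the edit, cleaning proceeds:
  C12: a read changed (H5 -8->0) — executes, giving 0.
  A8: a read changed (C12 -4->0) — executes, giving -4 — identical to its old value.
  H8: dirty, but its reads are unchanged (A8 unchanged); cached 4 stands.
  B4: dirty, but its reads are unchanged (A8 unchanged, H8 unchanged); cached -8 stands.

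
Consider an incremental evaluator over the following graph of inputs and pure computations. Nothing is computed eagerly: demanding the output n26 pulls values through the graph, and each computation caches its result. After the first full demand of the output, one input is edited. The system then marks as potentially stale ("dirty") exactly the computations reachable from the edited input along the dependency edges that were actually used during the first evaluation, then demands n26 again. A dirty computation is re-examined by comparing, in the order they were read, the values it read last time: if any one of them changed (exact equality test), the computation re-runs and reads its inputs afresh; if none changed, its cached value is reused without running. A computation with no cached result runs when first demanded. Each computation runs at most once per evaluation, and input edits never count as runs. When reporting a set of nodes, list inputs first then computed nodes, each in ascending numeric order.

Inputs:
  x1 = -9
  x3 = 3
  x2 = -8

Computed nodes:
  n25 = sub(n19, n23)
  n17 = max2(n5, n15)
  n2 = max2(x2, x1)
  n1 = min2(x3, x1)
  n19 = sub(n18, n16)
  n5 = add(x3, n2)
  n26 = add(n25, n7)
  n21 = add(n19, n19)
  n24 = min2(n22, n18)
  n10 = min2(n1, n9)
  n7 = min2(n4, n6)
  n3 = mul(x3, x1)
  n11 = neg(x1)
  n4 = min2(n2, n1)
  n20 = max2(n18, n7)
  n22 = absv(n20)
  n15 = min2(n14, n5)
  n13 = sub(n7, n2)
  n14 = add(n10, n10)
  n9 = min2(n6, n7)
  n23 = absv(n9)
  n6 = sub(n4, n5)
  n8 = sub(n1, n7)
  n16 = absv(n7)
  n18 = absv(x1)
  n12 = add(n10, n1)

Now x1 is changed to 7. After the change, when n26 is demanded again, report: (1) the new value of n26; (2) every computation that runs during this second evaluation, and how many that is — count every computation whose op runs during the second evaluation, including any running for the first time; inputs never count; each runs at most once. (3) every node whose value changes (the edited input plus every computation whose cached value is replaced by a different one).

Initial pass — values computed on the first demand:
  n1 = min2(3, -9) = -9
  n2 = max2(-8, -9) = -8
  n4 = min2(-8, -9) = -9
  n5 = add(3, -8) = -5
  n6 = sub(-9, -5) = -4
  n7 = min2(-9, -4) = -9
  n9 = min2(-4, -9) = -9
  n16 = absv(-9) = 9
  n18 = absv(-9) = 9
  n19 = sub(9, 9) = 0
  n23 = absv(-9) = 9
  n25 = sub(0, 9) = -9
  n26 = add(-9, -9) = -18

Second demand — change propagation:
  n1: re-runs because x1 -9->7; new result 3.
  n2: re-runs because x1 -9->7; new result 7.
  n4: re-runs because n2 -8->7; n1 -9->3; new result 3.
  n5: re-runs because n2 -8->7; new result 10.
  n6: re-runs because n4 -9->3; n5 -5->10; new result -7.
  n7: re-runs because n4 -9->3; n6 -4->-7; new result -7.
  n9: re-runs because n6 -4->-7; n7 -9->-7; new result -7.
  n16: re-runs because n7 -9->-7; new result 7.
  n18: re-runs because x1 -9->7; new result 7.
  n19: re-runs because n18 9->7; n16 9->7; new result 0 (unchanged).
  n23: re-runs because n9 -9->-7; new result 7.
  n25: re-runs because n23 9->7; new result -7.
  n26: re-runs because n25 -9->-7; n7 -9->-7; new result -14.

n26 now evaluates to -14.
Run set: n1, n2, n4, n5, n6, n7, n9, n16, n18, n19, n23, n25, n26 (13 run).
Changed values: x1, n1, n2, n4, n5, n6, n7, n9, n16, n18, n23, n25, n26.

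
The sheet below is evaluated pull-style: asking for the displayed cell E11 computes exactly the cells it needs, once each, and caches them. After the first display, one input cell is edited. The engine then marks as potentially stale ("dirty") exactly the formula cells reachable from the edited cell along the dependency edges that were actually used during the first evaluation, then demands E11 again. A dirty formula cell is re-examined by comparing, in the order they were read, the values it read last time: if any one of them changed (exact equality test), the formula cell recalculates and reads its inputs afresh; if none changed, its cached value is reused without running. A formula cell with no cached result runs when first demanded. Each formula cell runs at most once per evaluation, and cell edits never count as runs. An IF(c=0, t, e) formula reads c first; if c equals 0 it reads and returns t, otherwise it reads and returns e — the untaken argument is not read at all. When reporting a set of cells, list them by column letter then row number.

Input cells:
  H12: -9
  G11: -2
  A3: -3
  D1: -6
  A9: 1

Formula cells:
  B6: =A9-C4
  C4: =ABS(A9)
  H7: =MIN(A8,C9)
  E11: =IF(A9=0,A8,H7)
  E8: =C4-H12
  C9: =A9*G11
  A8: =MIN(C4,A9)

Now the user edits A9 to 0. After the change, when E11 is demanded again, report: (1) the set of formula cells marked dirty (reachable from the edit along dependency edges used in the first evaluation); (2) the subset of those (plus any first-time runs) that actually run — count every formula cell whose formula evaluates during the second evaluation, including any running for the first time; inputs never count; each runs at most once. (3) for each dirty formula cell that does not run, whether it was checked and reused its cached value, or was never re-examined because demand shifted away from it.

The edit dirties: A8, C4, C9, E11, H7.
3 formula cells run: A8, C4, E11.
Unvisited dirty nodes (no longer demanded): C9, H7.
Note the branch switch — demand abandons C9, H7, which are never re-examined.

First demand of the output computes:
  C4 = ABS(1) = 1
  A8 = MIN(1, 1) = 1
  C9 = 1 * -2 = -2
  H7 = MIN(1, -2) = -2
  E11 = IF(A9=0: A9=1 -> else branch H7) = -2

After the edit, cleaning proceeds:
  C4: a read changed (A9 1->0) — executes, giving 0.
  A8: a read changed (C4 1->0; A9 1->0) — executes, giving 0.
  C9: stays stale; no demand reaches it after the flip.
  H7: stays stale; no demand reaches it after the flip.
  E11: a read changed (A9 1->0) — executes, giving 0.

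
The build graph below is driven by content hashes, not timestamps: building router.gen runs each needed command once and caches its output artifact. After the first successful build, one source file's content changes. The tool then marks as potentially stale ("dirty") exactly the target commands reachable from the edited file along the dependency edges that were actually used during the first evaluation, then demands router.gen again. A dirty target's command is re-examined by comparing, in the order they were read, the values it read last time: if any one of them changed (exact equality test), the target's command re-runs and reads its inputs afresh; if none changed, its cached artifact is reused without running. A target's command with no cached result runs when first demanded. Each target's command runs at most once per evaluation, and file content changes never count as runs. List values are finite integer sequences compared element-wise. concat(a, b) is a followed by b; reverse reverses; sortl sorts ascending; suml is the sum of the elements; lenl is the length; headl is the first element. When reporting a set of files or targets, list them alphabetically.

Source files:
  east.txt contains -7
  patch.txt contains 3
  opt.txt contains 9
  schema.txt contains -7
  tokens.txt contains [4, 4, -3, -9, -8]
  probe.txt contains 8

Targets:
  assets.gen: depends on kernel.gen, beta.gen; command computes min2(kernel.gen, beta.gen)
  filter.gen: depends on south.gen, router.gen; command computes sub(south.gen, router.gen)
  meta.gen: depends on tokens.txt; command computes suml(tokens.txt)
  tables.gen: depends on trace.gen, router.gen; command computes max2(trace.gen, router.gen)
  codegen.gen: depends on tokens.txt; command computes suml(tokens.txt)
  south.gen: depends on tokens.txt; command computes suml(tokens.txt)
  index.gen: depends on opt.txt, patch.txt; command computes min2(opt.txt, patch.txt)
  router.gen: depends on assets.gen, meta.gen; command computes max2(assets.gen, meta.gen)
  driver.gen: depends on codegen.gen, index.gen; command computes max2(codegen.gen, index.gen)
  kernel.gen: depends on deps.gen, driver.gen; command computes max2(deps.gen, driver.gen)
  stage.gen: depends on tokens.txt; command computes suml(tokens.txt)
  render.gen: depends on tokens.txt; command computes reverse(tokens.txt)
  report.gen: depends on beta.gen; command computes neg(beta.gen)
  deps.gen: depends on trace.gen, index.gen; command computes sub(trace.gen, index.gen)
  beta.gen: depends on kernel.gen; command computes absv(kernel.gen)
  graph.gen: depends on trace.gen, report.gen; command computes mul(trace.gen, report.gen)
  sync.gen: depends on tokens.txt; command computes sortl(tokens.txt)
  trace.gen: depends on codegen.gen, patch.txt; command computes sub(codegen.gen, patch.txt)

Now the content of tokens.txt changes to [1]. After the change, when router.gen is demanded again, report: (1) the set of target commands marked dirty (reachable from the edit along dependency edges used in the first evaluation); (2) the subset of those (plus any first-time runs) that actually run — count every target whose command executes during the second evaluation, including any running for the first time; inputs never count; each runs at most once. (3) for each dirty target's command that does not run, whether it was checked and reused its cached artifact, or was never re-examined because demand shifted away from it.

Initial pass — values computed on the first demand:
  codegen.gen = suml([4, 4, -3, -9, -8]) = -12
  index.gen = min2(9, 3) = 3
  driver.gen = max2(-12, 3) = 3
  meta.gen = suml([4, 4, -3, -9, -8]) = -12
  trace.gen = sub(-12, 3) = -15
  deps.gen = sub(-15, 3) = -18
  kernel.gen = max2(-18, 3) = 3
  beta.gen = absv(3) = 3
  assets.gen = min2(3, 3) = 3
  router.gen = max2(3, -12) = 3

Second demand — change propagation:
  codegen.gen: re-runs because tokens.txt [4, 4, -3, -9, -8]->[1]; new result 1.
  driver.gen: re-runs because codegen.gen -12->1; new result 3 (unchanged).
  meta.gen: re-runs because tokens.txt [4, 4, -3, -9, -8]->[1]; new result 1.
  trace.gen: re-runs because codegen.gen -12->1; new result -2.
  deps.gen: re-runs because trace.gen -15->-2; new result -5.
  kernel.gen: re-runs because deps.gen -18->-5; new result 3 (unchanged).
  beta.gen: re-examined; everything it read last time is the same (kernel.gen unchanged) — cache 3 kept, no run.
  assets.gen: re-examined; everything it read last time is the same (kernel.gen unchanged, beta.gen unchanged) — cache 3 kept, no run.
  router.gen: re-runs because meta.gen -12->1; new result 3 (unchanged).

The important point: at beta.gen every value read last time is unchanged, so the dirty flag clears without a run.

Dirty set: assets.gen, beta.gen, codegen.gen, deps.gen, driver.gen, kernel.gen, meta.gen, router.gen, trace.gen.
Run set: codegen.gen, deps.gen, driver.gen, kernel.gen, meta.gen, router.gen, trace.gen (7 run).
Re-examined without running (cache reused): assets.gen, beta.gen.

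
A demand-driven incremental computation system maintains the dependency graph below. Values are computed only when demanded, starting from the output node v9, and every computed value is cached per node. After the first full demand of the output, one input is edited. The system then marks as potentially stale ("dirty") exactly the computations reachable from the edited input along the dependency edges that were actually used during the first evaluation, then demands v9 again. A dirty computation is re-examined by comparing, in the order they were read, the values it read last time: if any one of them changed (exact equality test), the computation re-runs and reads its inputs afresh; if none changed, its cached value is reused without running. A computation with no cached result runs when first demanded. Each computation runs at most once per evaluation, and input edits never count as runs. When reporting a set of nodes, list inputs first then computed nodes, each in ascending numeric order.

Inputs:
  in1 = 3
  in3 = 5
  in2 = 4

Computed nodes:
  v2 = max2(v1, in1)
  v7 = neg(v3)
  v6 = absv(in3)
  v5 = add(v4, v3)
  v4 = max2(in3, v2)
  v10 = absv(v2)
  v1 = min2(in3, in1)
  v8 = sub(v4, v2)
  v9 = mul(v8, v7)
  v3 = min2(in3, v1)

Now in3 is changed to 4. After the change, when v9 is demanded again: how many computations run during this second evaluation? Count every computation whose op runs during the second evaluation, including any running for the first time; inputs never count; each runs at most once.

Computations that run: v1, v3, v4, v8, v9 — 5 in total.
Key observation: the cutoff stops propagation at v2 — its inputs' values are unchanged, so it reuses its cache.

First evaluation (everything demanded from the output):
  v1 = min2(5, 3) = 3
  v2 = max2(3, 3) = 3
  v3 = min2(5, 3) = 3
  v4 = max2(5, 3) = 5
  v7 = neg(3) = -3
  v8 = sub(5, 3) = 2
  v9 = mul(2, -3) = -6

Propagation after the edit:
  v1: runs — in3 5->4; result 3 (same value as before).
  v2: checked — values it read are unchanged (v1 unchanged, in1 unchanged); reused cached 3 without running.
  v3: runs — in3 5->4; result 3 (same value as before).
  v4: runs — in3 5->4; result 4.
  v7: checked — values it read are unchanged (v3 unchanged); reused cached -3 without running.
  v8: runs — v4 5->4; result 1.
  v9: runs — v8 2->1; result -3.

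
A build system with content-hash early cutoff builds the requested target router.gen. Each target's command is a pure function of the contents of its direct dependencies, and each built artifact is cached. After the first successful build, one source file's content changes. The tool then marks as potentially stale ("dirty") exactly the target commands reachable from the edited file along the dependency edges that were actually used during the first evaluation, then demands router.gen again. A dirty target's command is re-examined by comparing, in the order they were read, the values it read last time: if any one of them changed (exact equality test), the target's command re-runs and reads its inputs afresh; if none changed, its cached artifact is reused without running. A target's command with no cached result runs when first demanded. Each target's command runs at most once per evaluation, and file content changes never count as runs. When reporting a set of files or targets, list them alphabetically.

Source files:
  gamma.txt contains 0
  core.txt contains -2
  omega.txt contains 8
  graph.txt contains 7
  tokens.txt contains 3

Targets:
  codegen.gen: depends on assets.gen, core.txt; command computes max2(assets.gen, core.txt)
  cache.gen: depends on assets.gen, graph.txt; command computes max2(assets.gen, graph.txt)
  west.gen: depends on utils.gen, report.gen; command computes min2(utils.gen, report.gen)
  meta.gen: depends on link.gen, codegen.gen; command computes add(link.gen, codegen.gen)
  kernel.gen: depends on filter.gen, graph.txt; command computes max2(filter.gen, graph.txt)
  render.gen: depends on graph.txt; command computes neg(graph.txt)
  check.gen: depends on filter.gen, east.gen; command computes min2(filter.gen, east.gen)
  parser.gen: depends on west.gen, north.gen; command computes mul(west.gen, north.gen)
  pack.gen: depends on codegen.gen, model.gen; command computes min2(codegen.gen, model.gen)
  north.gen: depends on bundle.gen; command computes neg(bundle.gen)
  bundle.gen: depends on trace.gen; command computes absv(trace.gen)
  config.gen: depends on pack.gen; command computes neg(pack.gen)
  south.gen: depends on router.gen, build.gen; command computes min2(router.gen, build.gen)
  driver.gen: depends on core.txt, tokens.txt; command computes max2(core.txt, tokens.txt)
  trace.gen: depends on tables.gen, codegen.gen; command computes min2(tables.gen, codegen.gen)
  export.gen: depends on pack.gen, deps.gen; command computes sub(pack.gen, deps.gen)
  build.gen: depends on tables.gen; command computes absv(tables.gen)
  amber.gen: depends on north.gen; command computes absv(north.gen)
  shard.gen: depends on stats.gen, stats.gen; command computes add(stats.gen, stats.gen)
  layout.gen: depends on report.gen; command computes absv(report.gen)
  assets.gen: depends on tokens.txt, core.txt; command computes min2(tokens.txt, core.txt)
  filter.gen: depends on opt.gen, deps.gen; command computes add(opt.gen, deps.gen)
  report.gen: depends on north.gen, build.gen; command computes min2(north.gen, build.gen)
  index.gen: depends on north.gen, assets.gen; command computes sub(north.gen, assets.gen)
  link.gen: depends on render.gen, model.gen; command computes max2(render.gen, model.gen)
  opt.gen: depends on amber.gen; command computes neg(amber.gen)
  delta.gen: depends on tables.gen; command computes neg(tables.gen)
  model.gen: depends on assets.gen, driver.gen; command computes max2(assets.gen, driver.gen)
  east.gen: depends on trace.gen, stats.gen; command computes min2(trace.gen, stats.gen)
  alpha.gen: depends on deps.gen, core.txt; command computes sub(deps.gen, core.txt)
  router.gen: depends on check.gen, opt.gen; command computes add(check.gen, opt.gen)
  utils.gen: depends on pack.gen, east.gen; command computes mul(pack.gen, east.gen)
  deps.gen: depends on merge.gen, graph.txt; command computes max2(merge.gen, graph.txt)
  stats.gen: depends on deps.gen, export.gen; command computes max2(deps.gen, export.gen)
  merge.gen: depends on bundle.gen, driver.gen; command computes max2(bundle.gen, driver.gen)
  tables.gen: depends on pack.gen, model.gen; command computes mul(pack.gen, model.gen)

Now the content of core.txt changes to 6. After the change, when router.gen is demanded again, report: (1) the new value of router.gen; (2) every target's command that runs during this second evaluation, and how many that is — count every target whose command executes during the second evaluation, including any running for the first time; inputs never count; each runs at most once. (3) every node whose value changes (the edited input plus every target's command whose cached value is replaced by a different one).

New value of router.gen: -5.
Target commands that run: assets.gen, bundle.gen, check.gen, codegen.gen, driver.gen, east.gen, export.gen, merge.gen, model.gen, pack.gen, router.gen, stats.gen, tables.gen, trace.gen — 14 in total.
Values that change: assets.gen, check.gen, codegen.gen, core.txt, driver.gen, east.gen, export.gen, model.gen, pack.gen, router.gen, tables.gen, trace.gen.
Key observation: the cutoff stops propagation at north.gen — its inputs' values are unchanged, so it reuses its cache.

First evaluation (everything demanded from the output):
  assets.gen = min2(3, -2) = -2
  codegen.gen = max2(-2, -2) = -2
  driver.gen = max2(-2, 3) = 3
  model.gen = max2(-2, 3) = 3
  pack.gen = min2(-2, 3) = -2
  tables.gen = mul(-2, 3) = -6
  trace.gen = min2(-6, -2) = -6
  bundle.gen = absv(-6) = 6
  merge.gen = max2(6, 3) = 6
  deps.gen = max2(6, 7) = 7
  export.gen = sub(-2, 7) = -9
  north.gen = neg(6) = -6
  amber.gen = absv(-6) = 6
  opt.gen = neg(6) = -6
  filter.gen = add(-6, 7) = 1
  stats.gen = max2(7, -9) = 7
  east.gen = min2(-6, 7) = -6
  check.gen = min2(1, -6) = -6
  router.gen = add(-6, -6) = -12

Propagation after the edit:
  assets.gen: runs — core.txt -2->6; result 3.
  codegen.gen: runs — assets.gen -2->3; core.txt -2->6; result 6.
  driver.gen: runs — core.txt -2->6; result 6.
  model.gen: runs — assets.gen -2->3; driver.gen 3->6; result 6.
  pack.gen: runs — codegen.gen -2->6; model.gen 3->6; result 6.
  tables.gen: runs — pack.gen -2->6; model.gen 3->6; result 36.
  trace.gen: runs — tables.gen -6->36; codegen.gen -2->6; result 6.
  bundle.gen: runs — trace.gen -6->6; result 6 (same value as before).
  merge.gen: runs — driver.gen 3->6; result 6 (same value as before).
  deps.gen: checked — values it read are unchanged (merge.gen unchanged, graph.txt unchanged); reused cached 7 without running.
  export.gen: runs — pack.gen -2->6; result -1.
  north.gen: checked — values it read are unchanged (bundle.gen unchanged); reused cached -6 without running.
  amber.gen: checked — values it read are unchanged (north.gen unchanged); reused cached 6 without running.
  opt.gen: checked — values it read are unchanged (amber.gen unchanged); reused cached -6 without running.
  filter.gen: checked — values it read are unchanged (opt.gen unchanged, deps.gen unchanged); reused cached 1 without running.
  stats.gen: runs — export.gen -9->-1; result 7 (same value as before).
  east.gen: runs — trace.gen -6->6; result 6.
  check.gen: runs — east.gen -6->6; result 1.
  router.gen: runs — check.gen -6->1; result -5.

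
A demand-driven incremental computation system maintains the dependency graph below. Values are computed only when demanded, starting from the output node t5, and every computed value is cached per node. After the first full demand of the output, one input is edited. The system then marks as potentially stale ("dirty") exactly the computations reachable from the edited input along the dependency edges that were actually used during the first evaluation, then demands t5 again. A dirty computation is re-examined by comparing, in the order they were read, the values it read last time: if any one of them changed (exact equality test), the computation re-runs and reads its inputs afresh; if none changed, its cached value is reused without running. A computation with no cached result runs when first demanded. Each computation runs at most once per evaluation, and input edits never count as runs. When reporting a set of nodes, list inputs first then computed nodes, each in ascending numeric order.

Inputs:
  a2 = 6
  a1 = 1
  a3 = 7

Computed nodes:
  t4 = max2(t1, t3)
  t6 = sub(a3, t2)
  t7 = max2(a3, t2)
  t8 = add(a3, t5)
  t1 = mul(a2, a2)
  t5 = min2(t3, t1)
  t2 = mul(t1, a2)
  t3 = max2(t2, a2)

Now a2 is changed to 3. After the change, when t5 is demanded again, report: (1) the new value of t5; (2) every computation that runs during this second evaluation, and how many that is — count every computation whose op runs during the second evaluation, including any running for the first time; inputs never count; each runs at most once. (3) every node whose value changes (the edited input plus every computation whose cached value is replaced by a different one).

New value of t5: 9.
Computations that run: t1, t2, t3, t5 — 4 in total.
Values that change: a2, t1, t2, t3, t5.

First evaluation (everything demanded from the output):
  t1 = mul(6, 6) = 36
  t2 = mul(36, 6) = 216
  t3 = max2(216, 6) = 216
  t5 = min2(216, 36) = 36

Propagation after the edit:
  t1: runs — a2 6->3; a2 6->3; result 9.
  t2: runs — t1 36->9; a2 6->3; result 27.
  t3: runs — t2 216->27; a2 6->3; result 27.
  t5: runs — t3 216->27; t1 36->9; result 9.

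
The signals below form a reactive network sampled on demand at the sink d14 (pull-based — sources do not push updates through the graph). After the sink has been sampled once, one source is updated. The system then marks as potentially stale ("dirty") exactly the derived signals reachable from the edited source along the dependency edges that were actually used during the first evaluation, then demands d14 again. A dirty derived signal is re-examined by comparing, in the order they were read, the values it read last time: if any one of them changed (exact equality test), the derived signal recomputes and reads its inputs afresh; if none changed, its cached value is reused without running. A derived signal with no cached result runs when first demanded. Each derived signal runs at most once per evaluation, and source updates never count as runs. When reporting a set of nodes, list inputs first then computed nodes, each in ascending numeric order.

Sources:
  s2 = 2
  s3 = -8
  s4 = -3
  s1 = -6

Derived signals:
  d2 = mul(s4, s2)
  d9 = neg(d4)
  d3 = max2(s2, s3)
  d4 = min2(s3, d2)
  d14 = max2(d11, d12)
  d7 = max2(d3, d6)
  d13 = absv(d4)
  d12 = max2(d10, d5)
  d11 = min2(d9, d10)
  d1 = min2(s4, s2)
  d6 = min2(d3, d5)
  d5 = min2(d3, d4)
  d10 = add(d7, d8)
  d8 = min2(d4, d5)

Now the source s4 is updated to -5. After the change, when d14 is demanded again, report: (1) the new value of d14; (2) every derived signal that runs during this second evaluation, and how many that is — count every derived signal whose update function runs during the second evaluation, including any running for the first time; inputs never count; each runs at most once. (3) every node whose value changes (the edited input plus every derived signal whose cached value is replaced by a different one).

d14 now evaluates to -8.
Run set: d2, d4, d5, d6, d7, d8, d9, d10, d11, d12, d14 (11 run).
Changed values: s4, d2, d4, d5, d6, d8, d9, d10, d11, d12, d14.

Initial pass — values computed on the first demand:
  d2 = mul(-3, 2) = -6
  d3 = max2(2, -8) = 2
  d4 = min2(-8, -6) = -8
  d5 = min2(2, -8) = -8
  d6 = min2(2, -8) = -8
  d7 = max2(2, -8) = 2
  d8 = min2(-8, -8) = -8
  d9 = neg(-8) = 8
  d10 = add(2, -8) = -6
  d11 = min2(8, -6) = -6
  d12 = max2(-6, -8) = -6
  d14 = max2(-6, -6) = -6

Second demand — change propagation:
  d2: re-runs because s4 -3->-5; new result -10.
  d4: re-runs because d2 -6->-10; new result -10.
  d5: re-runs because d4 -8->-10; new result -10.
  d6: re-runs because d5 -8->-10; new result -10.
  d7: re-runs because d6 -8->-10; new result 2 (unchanged).
  d8: re-runs because d4 -8->-10; d5 -8->-10; new result -10.
  d9: re-runs because d4 -8->-10; new result 10.
  d10: re-runs because d8 -8->-10; new result -8.
  d11: re-runs because d9 8->10; d10 -6->-8; new result -8.
  d12: re-runs because d10 -6->-8; d5 -8->-10; new result -8.
  d14: re-runs because d11 -6->-8; d12 -6->-8; new result -8.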